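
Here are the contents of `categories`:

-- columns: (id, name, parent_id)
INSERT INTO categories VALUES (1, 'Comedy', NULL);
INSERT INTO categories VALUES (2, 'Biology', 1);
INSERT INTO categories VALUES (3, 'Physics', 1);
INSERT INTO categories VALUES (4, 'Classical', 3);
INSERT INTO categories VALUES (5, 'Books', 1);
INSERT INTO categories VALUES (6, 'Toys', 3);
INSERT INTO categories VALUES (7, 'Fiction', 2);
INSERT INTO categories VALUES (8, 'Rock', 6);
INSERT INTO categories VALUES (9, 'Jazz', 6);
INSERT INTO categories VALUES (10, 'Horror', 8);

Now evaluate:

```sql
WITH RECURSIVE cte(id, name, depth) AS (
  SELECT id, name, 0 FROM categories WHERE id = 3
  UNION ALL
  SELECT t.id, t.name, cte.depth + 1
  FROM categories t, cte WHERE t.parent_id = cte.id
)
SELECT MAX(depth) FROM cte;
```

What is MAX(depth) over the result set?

3

Base: id=3 (Physics) at depth 0.
Iteration 1: rows with parent_id in {3} -> Classical (id 4, depth 1), Toys (id 6, depth 1).
Iteration 2: rows with parent_id in {4,6} -> Rock (id 8, depth 2), Jazz (id 9, depth 2).
Iteration 3: rows with parent_id in {8,9} -> Horror (id 10, depth 3).
Iteration 4: no rows with parent_id in {10}; recursion stops.
depth values: 0, 1, 1, 2, 2, 3; the maximum is 3.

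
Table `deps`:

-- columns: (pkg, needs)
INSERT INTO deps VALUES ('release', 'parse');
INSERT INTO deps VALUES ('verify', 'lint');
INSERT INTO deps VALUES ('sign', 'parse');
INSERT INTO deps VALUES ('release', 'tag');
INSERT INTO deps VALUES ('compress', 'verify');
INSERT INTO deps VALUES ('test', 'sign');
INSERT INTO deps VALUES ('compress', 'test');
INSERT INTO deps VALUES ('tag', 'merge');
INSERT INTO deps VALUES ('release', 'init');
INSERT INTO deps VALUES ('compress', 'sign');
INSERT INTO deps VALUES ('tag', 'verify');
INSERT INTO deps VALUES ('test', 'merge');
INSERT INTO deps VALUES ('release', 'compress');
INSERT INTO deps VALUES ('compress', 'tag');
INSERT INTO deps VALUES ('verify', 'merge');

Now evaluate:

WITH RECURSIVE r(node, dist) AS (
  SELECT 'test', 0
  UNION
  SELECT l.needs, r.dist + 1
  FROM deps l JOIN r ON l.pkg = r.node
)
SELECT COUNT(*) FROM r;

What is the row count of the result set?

Base: (test, dist=0).
Iteration 1: edges from {test} -> (merge, dist=1), (sign, dist=1).
Iteration 2: edges from {merge,sign} -> (parse, dist=2).
Iteration 3: no outgoing edges from {parse}; recursion stops.
Total rows emitted: 4.

4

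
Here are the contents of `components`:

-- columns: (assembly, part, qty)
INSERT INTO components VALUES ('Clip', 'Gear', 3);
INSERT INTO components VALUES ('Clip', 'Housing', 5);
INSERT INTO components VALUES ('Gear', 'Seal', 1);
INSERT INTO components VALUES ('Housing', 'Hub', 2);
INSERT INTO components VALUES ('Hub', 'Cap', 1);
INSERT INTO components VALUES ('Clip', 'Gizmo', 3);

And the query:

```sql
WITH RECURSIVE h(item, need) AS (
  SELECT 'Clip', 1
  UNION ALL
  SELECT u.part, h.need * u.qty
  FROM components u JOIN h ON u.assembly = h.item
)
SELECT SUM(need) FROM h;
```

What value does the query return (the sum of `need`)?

Base: (Clip, need=1).
Iteration 1: components of {Clip} -> Gear = 1*3 = 3, Gizmo = 1*3 = 3, Housing = 1*5 = 5.
Iteration 2: components of {Gear,Gizmo,Housing} -> Hub = 5*2 = 10, Seal = 3*1 = 3.
Iteration 3: components of {Hub,Seal} -> Cap = 10*1 = 10.
Iteration 4: no further components; recursion stops.
SUM(need) = 1 + 3 + 5 + 3 + 3 + 10 + 10 = 35.

35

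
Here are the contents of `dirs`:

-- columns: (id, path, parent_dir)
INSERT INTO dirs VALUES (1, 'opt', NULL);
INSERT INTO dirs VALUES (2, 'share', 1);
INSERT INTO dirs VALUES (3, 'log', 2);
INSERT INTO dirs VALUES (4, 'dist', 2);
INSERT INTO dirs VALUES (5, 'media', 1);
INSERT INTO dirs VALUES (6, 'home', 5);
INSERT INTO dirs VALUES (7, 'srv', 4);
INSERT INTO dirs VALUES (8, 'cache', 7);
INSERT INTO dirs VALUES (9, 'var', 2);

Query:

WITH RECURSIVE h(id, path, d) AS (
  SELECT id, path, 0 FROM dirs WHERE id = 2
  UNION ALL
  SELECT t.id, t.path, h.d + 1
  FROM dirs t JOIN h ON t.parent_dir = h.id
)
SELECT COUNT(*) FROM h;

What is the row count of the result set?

6

Base: id=2 (share) at d 0.
Iteration 1: rows with parent_dir in {2} -> log (id 3, d 1), dist (id 4, d 1), var (id 9, d 1).
Iteration 2: rows with parent_dir in {3,4,9} -> srv (id 7, d 2).
Iteration 3: rows with parent_dir in {7} -> cache (id 8, d 3).
Iteration 4: no rows with parent_dir in {8}; recursion stops.
Total rows emitted: 6.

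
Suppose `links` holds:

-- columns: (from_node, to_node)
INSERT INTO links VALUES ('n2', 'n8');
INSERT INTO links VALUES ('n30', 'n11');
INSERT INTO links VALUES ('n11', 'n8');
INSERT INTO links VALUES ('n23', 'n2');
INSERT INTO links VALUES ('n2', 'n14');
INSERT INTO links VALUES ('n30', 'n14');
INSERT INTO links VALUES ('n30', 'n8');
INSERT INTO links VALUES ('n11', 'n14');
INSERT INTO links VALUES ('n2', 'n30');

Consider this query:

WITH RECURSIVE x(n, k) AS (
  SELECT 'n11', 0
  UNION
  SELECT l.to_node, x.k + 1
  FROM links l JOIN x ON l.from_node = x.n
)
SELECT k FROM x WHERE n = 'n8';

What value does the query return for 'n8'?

1

Base: (n11, k=0).
Iteration 1: edges from {n11} -> (n14, k=1), (n8, k=1).
Iteration 2: no outgoing edges from {n14,n8}; recursion stops.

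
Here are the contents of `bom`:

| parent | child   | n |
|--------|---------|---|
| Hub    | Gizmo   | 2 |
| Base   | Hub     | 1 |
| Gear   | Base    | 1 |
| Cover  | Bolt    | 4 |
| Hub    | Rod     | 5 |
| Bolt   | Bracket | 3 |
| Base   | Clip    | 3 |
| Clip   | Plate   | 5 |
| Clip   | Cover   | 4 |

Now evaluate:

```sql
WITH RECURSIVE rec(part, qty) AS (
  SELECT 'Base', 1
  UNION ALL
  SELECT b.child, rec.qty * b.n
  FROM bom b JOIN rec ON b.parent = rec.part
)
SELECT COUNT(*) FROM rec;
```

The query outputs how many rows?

Base: (Base, qty=1).
Iteration 1: components of {Base} -> Clip = 1*3 = 3, Hub = 1*1 = 1.
Iteration 2: components of {Clip,Hub} -> Cover = 3*4 = 12, Gizmo = 1*2 = 2, Plate = 3*5 = 15, Rod = 1*5 = 5.
Iteration 3: components of {Cover,Gizmo,Plate,Rod} -> Bolt = 12*4 = 48.
Iteration 4: components of {Bolt} -> Bracket = 48*3 = 144.
Iteration 5: no further components; recursion stops.
Total rows emitted: 9.

9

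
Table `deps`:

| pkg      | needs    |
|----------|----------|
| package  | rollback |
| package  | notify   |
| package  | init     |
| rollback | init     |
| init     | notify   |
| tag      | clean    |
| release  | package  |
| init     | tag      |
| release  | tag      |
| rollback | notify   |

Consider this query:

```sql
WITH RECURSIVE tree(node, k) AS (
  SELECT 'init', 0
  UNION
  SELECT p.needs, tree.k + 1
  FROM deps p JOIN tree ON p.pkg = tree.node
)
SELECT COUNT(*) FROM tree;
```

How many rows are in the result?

4

Base: (init, k=0).
Iteration 1: edges from {init} -> (notify, k=1), (tag, k=1).
Iteration 2: edges from {notify,tag} -> (clean, k=2).
Iteration 3: no outgoing edges from {clean}; recursion stops.
Total rows emitted: 4.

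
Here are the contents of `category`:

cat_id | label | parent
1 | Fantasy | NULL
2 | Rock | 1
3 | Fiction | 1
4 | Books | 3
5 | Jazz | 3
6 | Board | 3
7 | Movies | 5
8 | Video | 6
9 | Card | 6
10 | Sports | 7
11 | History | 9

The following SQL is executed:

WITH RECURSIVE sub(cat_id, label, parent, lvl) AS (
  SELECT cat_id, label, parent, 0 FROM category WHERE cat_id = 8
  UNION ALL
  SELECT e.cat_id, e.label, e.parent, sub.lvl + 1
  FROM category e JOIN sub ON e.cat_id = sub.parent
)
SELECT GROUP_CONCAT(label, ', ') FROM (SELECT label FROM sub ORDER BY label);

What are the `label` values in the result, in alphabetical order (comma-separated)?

Board, Fantasy, Fiction, Video

Base: cat_id=8 (Video), parent=6, lvl 0.
Iteration 1: join on cat_id=6 -> Board (id 6, parent=3, lvl 1).
Iteration 2: join on cat_id=3 -> Fiction (id 3, parent=1, lvl 2).
Iteration 3: join on cat_id=1 -> Fantasy (id 1, parent=NULL, lvl 3).
Iteration 4: parent is NULL; no match; recursion stops.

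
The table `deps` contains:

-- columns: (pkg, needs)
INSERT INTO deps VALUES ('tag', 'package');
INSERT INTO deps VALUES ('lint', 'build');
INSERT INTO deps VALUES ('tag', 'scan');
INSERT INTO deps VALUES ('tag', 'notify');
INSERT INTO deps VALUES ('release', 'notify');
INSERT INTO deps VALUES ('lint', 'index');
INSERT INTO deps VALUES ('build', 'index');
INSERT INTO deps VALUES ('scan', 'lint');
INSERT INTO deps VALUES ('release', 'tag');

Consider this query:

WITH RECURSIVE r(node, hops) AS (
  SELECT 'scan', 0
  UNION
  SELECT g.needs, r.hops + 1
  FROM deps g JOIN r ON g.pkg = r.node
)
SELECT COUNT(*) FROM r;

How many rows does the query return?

5

Base: (scan, hops=0).
Iteration 1: edges from {scan} -> (lint, hops=1).
Iteration 2: edges from {lint} -> (build, hops=2), (index, hops=2).
Iteration 3: edges from {build,index} -> (index, hops=3).
Iteration 4: no outgoing edges from {index}; recursion stops.
Total rows emitted: 5.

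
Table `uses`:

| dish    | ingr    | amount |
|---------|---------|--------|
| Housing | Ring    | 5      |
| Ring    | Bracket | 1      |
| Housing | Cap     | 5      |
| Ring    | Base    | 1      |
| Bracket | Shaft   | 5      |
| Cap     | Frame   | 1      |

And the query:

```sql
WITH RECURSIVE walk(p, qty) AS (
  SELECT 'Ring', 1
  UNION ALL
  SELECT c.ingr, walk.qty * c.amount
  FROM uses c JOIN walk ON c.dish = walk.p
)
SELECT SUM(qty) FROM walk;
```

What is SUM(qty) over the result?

Base: (Ring, qty=1).
Iteration 1: components of {Ring} -> Base = 1*1 = 1, Bracket = 1*1 = 1.
Iteration 2: components of {Base,Bracket} -> Shaft = 1*5 = 5.
Iteration 3: no further components; recursion stops.
SUM(qty) = 1 + 1 + 1 + 5 = 8.

8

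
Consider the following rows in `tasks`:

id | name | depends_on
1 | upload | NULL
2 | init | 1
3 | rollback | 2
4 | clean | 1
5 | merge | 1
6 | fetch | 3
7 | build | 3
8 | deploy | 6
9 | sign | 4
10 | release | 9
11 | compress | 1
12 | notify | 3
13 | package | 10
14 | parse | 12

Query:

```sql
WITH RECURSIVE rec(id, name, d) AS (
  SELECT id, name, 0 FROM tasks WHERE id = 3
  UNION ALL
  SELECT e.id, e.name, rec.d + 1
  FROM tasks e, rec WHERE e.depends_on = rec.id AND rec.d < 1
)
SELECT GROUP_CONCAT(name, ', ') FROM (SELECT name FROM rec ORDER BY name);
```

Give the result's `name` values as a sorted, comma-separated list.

Base: id=3 (rollback) at d 0.
Iteration 1: rows with depends_on in {3} -> fetch (id 6, d 1), build (id 7, d 1), notify (id 12, d 1).
Iteration 2: d < 1 fails for all current rows; recursion stops.

build, fetch, notify, rollback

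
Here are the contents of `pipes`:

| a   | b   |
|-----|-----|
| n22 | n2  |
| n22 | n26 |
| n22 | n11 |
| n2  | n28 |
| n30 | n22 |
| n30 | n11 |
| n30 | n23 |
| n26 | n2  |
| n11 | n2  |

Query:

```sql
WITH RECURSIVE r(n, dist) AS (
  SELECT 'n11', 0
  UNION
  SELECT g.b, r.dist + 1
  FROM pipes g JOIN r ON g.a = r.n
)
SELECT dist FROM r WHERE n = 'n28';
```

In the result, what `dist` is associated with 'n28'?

Base: (n11, dist=0).
Iteration 1: edges from {n11} -> (n2, dist=1).
Iteration 2: edges from {n2} -> (n28, dist=2).
Iteration 3: no outgoing edges from {n28}; recursion stops.

2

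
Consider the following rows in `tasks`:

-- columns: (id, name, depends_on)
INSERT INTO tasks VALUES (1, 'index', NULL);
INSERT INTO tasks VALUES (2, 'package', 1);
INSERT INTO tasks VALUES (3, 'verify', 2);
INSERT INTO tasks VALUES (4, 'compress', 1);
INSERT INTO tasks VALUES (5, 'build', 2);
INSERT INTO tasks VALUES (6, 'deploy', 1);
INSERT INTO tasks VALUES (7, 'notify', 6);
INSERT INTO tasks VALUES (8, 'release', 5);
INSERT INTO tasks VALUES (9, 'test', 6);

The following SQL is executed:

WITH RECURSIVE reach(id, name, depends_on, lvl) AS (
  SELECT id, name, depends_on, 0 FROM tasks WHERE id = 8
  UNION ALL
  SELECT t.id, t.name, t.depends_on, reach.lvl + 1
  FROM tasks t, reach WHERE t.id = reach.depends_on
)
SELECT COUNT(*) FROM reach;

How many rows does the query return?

4

Base: id=8 (release), depends_on=5, lvl 0.
Iteration 1: join on id=5 -> build (id 5, depends_on=2, lvl 1).
Iteration 2: join on id=2 -> package (id 2, depends_on=1, lvl 2).
Iteration 3: join on id=1 -> index (id 1, depends_on=NULL, lvl 3).
Iteration 4: depends_on is NULL; no match; recursion stops.
Total rows emitted: 4.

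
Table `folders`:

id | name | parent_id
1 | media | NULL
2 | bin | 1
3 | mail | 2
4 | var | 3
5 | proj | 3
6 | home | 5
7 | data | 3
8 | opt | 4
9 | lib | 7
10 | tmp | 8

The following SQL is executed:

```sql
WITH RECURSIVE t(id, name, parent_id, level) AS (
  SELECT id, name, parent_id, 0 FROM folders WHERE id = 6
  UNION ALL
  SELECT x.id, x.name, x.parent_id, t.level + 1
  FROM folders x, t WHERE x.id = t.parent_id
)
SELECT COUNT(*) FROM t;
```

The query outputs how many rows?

5

Base: id=6 (home), parent_id=5, level 0.
Iteration 1: join on id=5 -> proj (id 5, parent_id=3, level 1).
Iteration 2: join on id=3 -> mail (id 3, parent_id=2, level 2).
Iteration 3: join on id=2 -> bin (id 2, parent_id=1, level 3).
Iteration 4: join on id=1 -> media (id 1, parent_id=NULL, level 4).
Iteration 5: parent_id is NULL; no match; recursion stops.
Total rows emitted: 5.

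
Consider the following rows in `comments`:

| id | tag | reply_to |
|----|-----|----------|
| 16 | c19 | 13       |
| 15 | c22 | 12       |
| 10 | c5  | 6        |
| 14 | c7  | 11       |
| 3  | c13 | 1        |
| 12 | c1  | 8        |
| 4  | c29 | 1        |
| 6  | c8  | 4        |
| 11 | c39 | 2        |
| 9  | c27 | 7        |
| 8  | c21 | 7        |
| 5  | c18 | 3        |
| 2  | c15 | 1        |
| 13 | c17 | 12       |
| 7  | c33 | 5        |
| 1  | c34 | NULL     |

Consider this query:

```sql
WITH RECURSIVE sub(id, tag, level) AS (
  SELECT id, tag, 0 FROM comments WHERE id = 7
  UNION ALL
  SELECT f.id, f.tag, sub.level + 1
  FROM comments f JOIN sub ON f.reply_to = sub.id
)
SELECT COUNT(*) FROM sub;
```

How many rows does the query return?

Base: id=7 (c33) at level 0.
Iteration 1: rows with reply_to in {7} -> c21 (id 8, level 1), c27 (id 9, level 1).
Iteration 2: rows with reply_to in {8,9} -> c1 (id 12, level 2).
Iteration 3: rows with reply_to in {12} -> c17 (id 13, level 3), c22 (id 15, level 3).
Iteration 4: rows with reply_to in {13,15} -> c19 (id 16, level 4).
Iteration 5: no rows with reply_to in {16}; recursion stops.
Total rows emitted: 7.

7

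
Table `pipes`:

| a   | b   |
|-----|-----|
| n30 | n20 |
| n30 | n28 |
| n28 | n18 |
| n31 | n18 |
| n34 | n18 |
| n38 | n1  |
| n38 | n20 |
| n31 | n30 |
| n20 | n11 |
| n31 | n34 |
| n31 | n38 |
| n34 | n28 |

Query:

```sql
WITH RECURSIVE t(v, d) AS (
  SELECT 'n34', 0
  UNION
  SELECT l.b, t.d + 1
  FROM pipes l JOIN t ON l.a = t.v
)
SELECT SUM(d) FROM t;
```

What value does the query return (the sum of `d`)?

Base: (n34, d=0).
Iteration 1: edges from {n34} -> (n18, d=1), (n28, d=1).
Iteration 2: edges from {n18,n28} -> (n18, d=2).
Iteration 3: no outgoing edges from {n18}; recursion stops.
SUM(d) = 0 + 1 + 1 + 2 = 4.

4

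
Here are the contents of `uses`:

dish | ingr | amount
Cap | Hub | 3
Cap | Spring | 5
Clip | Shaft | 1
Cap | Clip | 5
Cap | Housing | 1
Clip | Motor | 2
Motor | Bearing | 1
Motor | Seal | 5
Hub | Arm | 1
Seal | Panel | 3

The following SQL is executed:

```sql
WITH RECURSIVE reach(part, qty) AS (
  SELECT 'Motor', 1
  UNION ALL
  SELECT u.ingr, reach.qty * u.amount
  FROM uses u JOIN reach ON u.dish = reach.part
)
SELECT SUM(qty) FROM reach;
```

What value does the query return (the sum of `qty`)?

22

Base: (Motor, qty=1).
Iteration 1: components of {Motor} -> Bearing = 1*1 = 1, Seal = 1*5 = 5.
Iteration 2: components of {Bearing,Seal} -> Panel = 5*3 = 15.
Iteration 3: no further components; recursion stops.
SUM(qty) = 1 + 5 + 1 + 15 = 22.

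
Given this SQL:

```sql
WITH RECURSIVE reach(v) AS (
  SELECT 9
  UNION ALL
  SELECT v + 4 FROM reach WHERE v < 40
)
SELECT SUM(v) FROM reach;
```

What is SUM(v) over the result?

225

Base: v=9.
Iteration 1: 9 < 40 holds -> v = 9 + 4 = 13.
Iteration 2: 13 < 40 holds -> v = 13 + 4 = 17.
Iteration 3: 17 < 40 holds -> v = 17 + 4 = 21.
Iteration 4: 21 < 40 holds -> v = 21 + 4 = 25.
Iteration 5: 25 < 40 holds -> v = 25 + 4 = 29.
Iteration 6: 29 < 40 holds -> v = 29 + 4 = 33.
Iteration 7: 33 < 40 holds -> v = 33 + 4 = 37.
Iteration 8: 37 < 40 holds -> v = 37 + 4 = 41.
Iteration 9: 41 < 40 fails; recursion stops.
SUM(v) = 9 + 13 + 17 + 21 + 25 + 29 + 33 + 37 + 41 = 225.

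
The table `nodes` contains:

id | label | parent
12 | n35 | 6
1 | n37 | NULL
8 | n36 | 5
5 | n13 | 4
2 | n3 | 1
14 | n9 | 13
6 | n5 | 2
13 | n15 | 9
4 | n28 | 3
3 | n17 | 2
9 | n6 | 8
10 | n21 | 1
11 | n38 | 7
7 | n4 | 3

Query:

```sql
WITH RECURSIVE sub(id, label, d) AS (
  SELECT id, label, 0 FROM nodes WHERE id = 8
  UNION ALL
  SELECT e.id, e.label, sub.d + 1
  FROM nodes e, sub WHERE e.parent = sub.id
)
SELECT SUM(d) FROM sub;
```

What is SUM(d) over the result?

Base: id=8 (n36) at d 0.
Iteration 1: rows with parent in {8} -> n6 (id 9, d 1).
Iteration 2: rows with parent in {9} -> n15 (id 13, d 2).
Iteration 3: rows with parent in {13} -> n9 (id 14, d 3).
Iteration 4: no rows with parent in {14}; recursion stops.
SUM(d) = 0 + 1 + 2 + 3 = 6.

6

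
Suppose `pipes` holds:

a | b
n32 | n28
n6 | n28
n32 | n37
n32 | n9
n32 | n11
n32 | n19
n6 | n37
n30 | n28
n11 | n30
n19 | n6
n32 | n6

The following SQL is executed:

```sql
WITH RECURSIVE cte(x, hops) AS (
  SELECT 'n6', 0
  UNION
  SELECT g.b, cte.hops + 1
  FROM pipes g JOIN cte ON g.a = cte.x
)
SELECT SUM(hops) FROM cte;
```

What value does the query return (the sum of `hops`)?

2

Base: (n6, hops=0).
Iteration 1: edges from {n6} -> (n28, hops=1), (n37, hops=1).
Iteration 2: no outgoing edges from {n28,n37}; recursion stops.
SUM(hops) = 0 + 1 + 1 = 2.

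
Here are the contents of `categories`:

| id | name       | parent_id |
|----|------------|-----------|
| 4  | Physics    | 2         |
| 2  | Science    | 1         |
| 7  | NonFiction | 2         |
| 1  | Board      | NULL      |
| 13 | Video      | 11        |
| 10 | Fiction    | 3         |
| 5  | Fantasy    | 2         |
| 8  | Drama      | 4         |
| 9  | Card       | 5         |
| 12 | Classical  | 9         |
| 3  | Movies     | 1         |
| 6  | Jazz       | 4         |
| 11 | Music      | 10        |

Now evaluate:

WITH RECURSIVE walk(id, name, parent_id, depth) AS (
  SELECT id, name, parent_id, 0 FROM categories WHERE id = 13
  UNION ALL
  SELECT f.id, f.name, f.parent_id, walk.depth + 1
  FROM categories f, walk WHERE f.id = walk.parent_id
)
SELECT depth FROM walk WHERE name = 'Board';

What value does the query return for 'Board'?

4

Base: id=13 (Video), parent_id=11, depth 0.
Iteration 1: join on id=11 -> Music (id 11, parent_id=10, depth 1).
Iteration 2: join on id=10 -> Fiction (id 10, parent_id=3, depth 2).
Iteration 3: join on id=3 -> Movies (id 3, parent_id=1, depth 3).
Iteration 4: join on id=1 -> Board (id 1, parent_id=NULL, depth 4).
Iteration 5: parent_id is NULL; no match; recursion stops.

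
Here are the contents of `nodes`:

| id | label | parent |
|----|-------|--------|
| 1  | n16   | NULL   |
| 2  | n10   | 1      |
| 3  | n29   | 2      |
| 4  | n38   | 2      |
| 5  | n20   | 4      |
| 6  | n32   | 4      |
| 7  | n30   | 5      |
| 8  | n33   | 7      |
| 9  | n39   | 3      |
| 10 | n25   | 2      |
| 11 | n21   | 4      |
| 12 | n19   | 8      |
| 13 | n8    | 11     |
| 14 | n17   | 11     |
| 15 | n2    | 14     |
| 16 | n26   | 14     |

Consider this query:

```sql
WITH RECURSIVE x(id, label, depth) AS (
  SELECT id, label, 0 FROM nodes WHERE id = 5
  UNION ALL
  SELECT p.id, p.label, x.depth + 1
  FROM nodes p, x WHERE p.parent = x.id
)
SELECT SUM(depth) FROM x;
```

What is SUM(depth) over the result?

Base: id=5 (n20) at depth 0.
Iteration 1: rows with parent in {5} -> n30 (id 7, depth 1).
Iteration 2: rows with parent in {7} -> n33 (id 8, depth 2).
Iteration 3: rows with parent in {8} -> n19 (id 12, depth 3).
Iteration 4: no rows with parent in {12}; recursion stops.
SUM(depth) = 0 + 1 + 2 + 3 = 6.

6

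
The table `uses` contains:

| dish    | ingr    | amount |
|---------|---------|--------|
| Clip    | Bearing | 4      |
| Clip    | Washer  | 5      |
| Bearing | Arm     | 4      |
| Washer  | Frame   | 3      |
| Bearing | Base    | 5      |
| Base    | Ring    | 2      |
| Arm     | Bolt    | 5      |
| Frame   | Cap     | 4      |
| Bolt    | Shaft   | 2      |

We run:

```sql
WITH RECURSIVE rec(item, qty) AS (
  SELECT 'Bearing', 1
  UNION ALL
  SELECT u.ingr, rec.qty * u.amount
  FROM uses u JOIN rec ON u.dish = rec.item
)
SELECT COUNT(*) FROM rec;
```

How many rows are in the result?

Base: (Bearing, qty=1).
Iteration 1: components of {Bearing} -> Arm = 1*4 = 4, Base = 1*5 = 5.
Iteration 2: components of {Arm,Base} -> Bolt = 4*5 = 20, Ring = 5*2 = 10.
Iteration 3: components of {Bolt,Ring} -> Shaft = 20*2 = 40.
Iteration 4: no further components; recursion stops.
Total rows emitted: 6.

6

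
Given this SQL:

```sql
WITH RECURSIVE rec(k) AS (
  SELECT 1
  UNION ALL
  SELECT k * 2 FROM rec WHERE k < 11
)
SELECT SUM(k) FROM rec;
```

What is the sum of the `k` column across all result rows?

Base: k=1.
Iteration 1: 1 < 11 holds -> k = 1 * 2 = 2.
Iteration 2: 2 < 11 holds -> k = 2 * 2 = 4.
Iteration 3: 4 < 11 holds -> k = 4 * 2 = 8.
Iteration 4: 8 < 11 holds -> k = 8 * 2 = 16.
Iteration 5: 16 < 11 fails; recursion stops.
SUM(k) = 1 + 2 + 4 + 8 + 16 = 31.

31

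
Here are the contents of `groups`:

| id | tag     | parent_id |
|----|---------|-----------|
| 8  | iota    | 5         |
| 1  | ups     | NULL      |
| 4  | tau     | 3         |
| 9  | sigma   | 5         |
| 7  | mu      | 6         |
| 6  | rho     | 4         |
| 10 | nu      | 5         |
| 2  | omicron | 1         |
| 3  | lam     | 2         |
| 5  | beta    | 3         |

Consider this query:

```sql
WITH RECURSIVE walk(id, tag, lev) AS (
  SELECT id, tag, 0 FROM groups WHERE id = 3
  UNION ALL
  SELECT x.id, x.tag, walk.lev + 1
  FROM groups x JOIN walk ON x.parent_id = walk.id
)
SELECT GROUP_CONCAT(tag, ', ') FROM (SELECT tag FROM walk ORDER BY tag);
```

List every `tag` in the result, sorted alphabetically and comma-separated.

Base: id=3 (lam) at lev 0.
Iteration 1: rows with parent_id in {3} -> tau (id 4, lev 1), beta (id 5, lev 1).
Iteration 2: rows with parent_id in {4,5} -> rho (id 6, lev 2), iota (id 8, lev 2), sigma (id 9, lev 2), nu (id 10, lev 2).
Iteration 3: rows with parent_id in {6,8,9,10} -> mu (id 7, lev 3).
Iteration 4: no rows with parent_id in {7}; recursion stops.

beta, iota, lam, mu, nu, rho, sigma, tau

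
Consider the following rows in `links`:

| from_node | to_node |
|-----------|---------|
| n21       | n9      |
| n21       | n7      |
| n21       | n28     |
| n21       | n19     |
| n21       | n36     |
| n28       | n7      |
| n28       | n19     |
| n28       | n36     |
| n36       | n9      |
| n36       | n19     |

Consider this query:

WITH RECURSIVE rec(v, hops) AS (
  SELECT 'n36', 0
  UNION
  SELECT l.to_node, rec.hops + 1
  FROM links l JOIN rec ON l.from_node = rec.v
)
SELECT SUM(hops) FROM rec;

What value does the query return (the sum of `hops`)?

2

Base: (n36, hops=0).
Iteration 1: edges from {n36} -> (n19, hops=1), (n9, hops=1).
Iteration 2: no outgoing edges from {n19,n9}; recursion stops.
SUM(hops) = 0 + 1 + 1 = 2.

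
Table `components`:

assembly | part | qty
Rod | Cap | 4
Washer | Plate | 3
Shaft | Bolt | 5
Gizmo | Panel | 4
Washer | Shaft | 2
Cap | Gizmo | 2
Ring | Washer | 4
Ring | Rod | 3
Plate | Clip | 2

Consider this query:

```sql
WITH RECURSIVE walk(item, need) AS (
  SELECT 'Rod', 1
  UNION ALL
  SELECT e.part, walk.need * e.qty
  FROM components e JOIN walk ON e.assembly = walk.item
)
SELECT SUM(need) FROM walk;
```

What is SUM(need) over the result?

Base: (Rod, need=1).
Iteration 1: components of {Rod} -> Cap = 1*4 = 4.
Iteration 2: components of {Cap} -> Gizmo = 4*2 = 8.
Iteration 3: components of {Gizmo} -> Panel = 8*4 = 32.
Iteration 4: no further components; recursion stops.
SUM(need) = 1 + 4 + 8 + 32 = 45.

45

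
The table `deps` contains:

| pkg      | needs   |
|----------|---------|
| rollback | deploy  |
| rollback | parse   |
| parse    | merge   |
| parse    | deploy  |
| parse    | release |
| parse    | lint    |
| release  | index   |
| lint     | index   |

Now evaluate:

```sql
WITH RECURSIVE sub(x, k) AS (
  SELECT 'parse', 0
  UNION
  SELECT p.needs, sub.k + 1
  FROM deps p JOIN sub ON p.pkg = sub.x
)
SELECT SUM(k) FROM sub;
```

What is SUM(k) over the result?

6

Base: (parse, k=0).
Iteration 1: edges from {parse} -> (deploy, k=1), (lint, k=1), (merge, k=1), (release, k=1).
Iteration 2: edges from {deploy,lint,merge,release} -> (index, k=2). [UNION drops 1 duplicate row(s)]
Iteration 3: no outgoing edges from {index}; recursion stops.
SUM(k) = 0 + 1 + 1 + 1 + 1 + 2 = 6.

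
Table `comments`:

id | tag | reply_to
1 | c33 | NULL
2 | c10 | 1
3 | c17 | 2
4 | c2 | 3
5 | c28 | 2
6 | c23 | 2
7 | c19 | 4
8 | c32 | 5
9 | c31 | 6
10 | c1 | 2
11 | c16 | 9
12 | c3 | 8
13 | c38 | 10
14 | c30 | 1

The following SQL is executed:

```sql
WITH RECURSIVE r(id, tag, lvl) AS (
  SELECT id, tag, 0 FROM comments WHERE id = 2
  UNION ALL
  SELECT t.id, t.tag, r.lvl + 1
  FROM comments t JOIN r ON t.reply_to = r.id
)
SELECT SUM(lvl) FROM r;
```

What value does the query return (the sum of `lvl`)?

21

Base: id=2 (c10) at lvl 0.
Iteration 1: rows with reply_to in {2} -> c17 (id 3, lvl 1), c28 (id 5, lvl 1), c23 (id 6, lvl 1), c1 (id 10, lvl 1).
Iteration 2: rows with reply_to in {3,5,6,10} -> c2 (id 4, lvl 2), c32 (id 8, lvl 2), c31 (id 9, lvl 2), c38 (id 13, lvl 2).
Iteration 3: rows with reply_to in {4,8,9,13} -> c19 (id 7, lvl 3), c16 (id 11, lvl 3), c3 (id 12, lvl 3).
Iteration 4: no rows with reply_to in {7,11,12}; recursion stops.
SUM(lvl) = 0 + 1 + 1 + 1 + 1 + 2 + 2 + 2 + 2 + 3 + 3 + 3 = 21.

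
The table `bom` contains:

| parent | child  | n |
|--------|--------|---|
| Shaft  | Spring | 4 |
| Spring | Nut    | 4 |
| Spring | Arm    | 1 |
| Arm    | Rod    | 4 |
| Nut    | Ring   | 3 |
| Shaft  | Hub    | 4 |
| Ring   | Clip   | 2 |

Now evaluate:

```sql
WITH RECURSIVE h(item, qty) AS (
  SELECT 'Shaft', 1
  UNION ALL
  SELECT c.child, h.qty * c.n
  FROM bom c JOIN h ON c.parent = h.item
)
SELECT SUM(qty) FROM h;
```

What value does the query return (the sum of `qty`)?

189

Base: (Shaft, qty=1).
Iteration 1: components of {Shaft} -> Hub = 1*4 = 4, Spring = 1*4 = 4.
Iteration 2: components of {Hub,Spring} -> Arm = 4*1 = 4, Nut = 4*4 = 16.
Iteration 3: components of {Arm,Nut} -> Ring = 16*3 = 48, Rod = 4*4 = 16.
Iteration 4: components of {Ring,Rod} -> Clip = 48*2 = 96.
Iteration 5: no further components; recursion stops.
SUM(qty) = 1 + 4 + 4 + 16 + 4 + 48 + 16 + 96 = 189.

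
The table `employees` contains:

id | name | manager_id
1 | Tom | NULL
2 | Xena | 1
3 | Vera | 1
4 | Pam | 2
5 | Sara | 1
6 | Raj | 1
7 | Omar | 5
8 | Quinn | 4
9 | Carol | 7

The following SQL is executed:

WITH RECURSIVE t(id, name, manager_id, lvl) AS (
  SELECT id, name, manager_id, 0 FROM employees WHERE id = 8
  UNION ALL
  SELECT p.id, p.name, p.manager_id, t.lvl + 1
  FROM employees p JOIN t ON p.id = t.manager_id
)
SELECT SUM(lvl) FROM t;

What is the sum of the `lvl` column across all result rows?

6

Base: id=8 (Quinn), manager_id=4, lvl 0.
Iteration 1: join on id=4 -> Pam (id 4, manager_id=2, lvl 1).
Iteration 2: join on id=2 -> Xena (id 2, manager_id=1, lvl 2).
Iteration 3: join on id=1 -> Tom (id 1, manager_id=NULL, lvl 3).
Iteration 4: manager_id is NULL; no match; recursion stops.
SUM(lvl) = 0 + 1 + 2 + 3 = 6.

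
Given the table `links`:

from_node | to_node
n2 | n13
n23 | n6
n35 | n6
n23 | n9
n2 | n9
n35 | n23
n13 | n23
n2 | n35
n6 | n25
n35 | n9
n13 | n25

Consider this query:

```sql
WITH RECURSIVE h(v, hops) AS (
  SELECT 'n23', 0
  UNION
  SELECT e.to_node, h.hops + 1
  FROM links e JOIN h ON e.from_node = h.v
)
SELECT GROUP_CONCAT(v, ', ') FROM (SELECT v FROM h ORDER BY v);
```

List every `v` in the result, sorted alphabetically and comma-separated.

n23, n25, n6, n9

Base: (n23, hops=0).
Iteration 1: edges from {n23} -> (n6, hops=1), (n9, hops=1).
Iteration 2: edges from {n6,n9} -> (n25, hops=2).
Iteration 3: no outgoing edges from {n25}; recursion stops.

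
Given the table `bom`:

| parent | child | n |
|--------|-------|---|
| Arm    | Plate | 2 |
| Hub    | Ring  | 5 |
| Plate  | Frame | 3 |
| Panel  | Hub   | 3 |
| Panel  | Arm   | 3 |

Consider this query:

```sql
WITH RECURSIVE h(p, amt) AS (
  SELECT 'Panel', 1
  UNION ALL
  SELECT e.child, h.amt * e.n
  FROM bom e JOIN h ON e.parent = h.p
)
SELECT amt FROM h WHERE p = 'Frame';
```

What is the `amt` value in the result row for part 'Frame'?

Base: (Panel, amt=1).
Iteration 1: components of {Panel} -> Arm = 1*3 = 3, Hub = 1*3 = 3.
Iteration 2: components of {Arm,Hub} -> Plate = 3*2 = 6, Ring = 3*5 = 15.
Iteration 3: components of {Plate,Ring} -> Frame = 6*3 = 18.
Iteration 4: no further components; recursion stops.

18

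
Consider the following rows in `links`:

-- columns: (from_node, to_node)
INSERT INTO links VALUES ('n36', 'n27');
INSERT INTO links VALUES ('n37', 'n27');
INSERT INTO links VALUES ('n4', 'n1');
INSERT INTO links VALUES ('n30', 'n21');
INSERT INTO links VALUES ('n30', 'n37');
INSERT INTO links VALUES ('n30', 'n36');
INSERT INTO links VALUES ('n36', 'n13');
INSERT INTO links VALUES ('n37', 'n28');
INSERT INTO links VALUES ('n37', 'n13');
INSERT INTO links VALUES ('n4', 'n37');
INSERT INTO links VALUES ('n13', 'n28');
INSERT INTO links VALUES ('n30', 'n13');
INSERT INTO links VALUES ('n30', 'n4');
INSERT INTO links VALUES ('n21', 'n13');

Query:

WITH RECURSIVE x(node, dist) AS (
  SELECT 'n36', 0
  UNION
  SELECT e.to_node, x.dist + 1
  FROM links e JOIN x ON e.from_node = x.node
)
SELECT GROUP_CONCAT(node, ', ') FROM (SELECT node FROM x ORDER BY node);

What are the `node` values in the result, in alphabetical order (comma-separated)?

Base: (n36, dist=0).
Iteration 1: edges from {n36} -> (n13, dist=1), (n27, dist=1).
Iteration 2: edges from {n13,n27} -> (n28, dist=2).
Iteration 3: no outgoing edges from {n28}; recursion stops.

n13, n27, n28, n36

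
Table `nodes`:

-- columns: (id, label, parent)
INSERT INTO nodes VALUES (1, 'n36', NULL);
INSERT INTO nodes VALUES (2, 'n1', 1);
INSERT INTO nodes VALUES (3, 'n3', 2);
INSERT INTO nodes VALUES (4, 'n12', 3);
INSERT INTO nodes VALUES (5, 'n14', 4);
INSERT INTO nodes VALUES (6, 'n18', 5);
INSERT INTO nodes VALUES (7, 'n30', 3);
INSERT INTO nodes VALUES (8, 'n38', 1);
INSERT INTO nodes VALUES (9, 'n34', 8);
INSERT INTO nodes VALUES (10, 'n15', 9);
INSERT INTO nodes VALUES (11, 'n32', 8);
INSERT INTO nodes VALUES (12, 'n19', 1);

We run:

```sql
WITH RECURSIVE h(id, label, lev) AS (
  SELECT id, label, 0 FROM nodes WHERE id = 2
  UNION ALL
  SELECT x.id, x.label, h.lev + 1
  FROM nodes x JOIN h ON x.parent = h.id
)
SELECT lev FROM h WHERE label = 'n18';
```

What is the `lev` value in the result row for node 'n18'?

4

Base: id=2 (n1) at lev 0.
Iteration 1: rows with parent in {2} -> n3 (id 3, lev 1).
Iteration 2: rows with parent in {3} -> n12 (id 4, lev 2), n30 (id 7, lev 2).
Iteration 3: rows with parent in {4,7} -> n14 (id 5, lev 3).
Iteration 4: rows with parent in {5} -> n18 (id 6, lev 4).
Iteration 5: no rows with parent in {6}; recursion stops.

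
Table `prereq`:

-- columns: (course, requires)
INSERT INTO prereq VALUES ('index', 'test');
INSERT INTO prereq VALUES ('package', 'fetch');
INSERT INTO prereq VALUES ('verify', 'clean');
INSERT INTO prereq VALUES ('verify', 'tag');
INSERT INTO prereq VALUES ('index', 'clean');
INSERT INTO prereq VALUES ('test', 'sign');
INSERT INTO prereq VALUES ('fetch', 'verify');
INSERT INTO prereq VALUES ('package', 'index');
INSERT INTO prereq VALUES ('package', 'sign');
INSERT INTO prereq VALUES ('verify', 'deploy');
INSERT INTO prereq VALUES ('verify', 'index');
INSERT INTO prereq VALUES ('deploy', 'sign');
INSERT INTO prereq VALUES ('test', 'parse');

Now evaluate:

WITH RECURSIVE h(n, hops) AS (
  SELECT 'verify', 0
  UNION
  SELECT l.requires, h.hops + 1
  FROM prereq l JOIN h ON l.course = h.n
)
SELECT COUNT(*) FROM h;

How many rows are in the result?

10

Base: (verify, hops=0).
Iteration 1: edges from {verify} -> (clean, hops=1), (deploy, hops=1), (index, hops=1), (tag, hops=1).
Iteration 2: edges from {clean,deploy,index,tag} -> (clean, hops=2), (sign, hops=2), (test, hops=2).
Iteration 3: edges from {clean,sign,test} -> (parse, hops=3), (sign, hops=3).
Iteration 4: no outgoing edges from {parse,sign}; recursion stops.
Total rows emitted: 10.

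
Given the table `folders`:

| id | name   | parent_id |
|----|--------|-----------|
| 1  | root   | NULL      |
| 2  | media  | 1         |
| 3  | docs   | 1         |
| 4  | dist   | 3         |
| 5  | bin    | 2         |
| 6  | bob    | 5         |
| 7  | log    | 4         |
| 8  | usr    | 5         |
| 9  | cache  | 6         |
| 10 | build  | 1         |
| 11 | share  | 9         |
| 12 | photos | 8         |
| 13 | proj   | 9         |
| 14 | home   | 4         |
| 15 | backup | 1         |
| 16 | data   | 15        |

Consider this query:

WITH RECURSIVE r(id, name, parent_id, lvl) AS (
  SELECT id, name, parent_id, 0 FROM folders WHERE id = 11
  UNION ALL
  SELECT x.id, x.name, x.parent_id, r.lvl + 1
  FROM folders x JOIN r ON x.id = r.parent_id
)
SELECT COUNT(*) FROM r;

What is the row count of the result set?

6

Base: id=11 (share), parent_id=9, lvl 0.
Iteration 1: join on id=9 -> cache (id 9, parent_id=6, lvl 1).
Iteration 2: join on id=6 -> bob (id 6, parent_id=5, lvl 2).
Iteration 3: join on id=5 -> bin (id 5, parent_id=2, lvl 3).
Iteration 4: join on id=2 -> media (id 2, parent_id=1, lvl 4).
Iteration 5: join on id=1 -> root (id 1, parent_id=NULL, lvl 5).
Iteration 6: parent_id is NULL; no match; recursion stops.
Total rows emitted: 6.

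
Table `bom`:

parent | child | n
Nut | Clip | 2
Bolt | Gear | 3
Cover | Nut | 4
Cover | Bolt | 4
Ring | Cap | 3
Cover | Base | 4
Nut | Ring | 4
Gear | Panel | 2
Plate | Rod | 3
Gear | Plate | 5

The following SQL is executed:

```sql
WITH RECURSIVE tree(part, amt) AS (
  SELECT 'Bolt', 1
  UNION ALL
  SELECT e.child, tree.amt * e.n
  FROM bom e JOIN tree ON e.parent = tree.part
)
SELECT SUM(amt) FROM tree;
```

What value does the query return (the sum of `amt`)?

70

Base: (Bolt, amt=1).
Iteration 1: components of {Bolt} -> Gear = 1*3 = 3.
Iteration 2: components of {Gear} -> Panel = 3*2 = 6, Plate = 3*5 = 15.
Iteration 3: components of {Panel,Plate} -> Rod = 15*3 = 45.
Iteration 4: no further components; recursion stops.
SUM(amt) = 1 + 3 + 6 + 15 + 45 = 70.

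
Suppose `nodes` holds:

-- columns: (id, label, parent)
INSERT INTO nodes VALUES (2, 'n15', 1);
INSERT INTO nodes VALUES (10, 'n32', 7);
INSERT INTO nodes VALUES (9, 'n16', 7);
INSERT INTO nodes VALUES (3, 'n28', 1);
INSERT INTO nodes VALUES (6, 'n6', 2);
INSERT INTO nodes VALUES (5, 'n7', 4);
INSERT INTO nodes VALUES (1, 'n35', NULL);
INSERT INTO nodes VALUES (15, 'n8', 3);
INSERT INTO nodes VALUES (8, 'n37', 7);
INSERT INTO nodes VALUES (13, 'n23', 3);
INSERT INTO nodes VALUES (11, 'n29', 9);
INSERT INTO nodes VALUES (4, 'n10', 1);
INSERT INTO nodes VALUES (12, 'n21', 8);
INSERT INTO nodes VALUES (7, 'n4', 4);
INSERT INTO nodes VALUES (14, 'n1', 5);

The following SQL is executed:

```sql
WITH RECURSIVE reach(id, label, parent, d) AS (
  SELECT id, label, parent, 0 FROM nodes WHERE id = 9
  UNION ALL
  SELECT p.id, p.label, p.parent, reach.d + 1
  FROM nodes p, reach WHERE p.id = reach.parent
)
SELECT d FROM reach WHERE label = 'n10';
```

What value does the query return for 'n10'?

Base: id=9 (n16), parent=7, d 0.
Iteration 1: join on id=7 -> n4 (id 7, parent=4, d 1).
Iteration 2: join on id=4 -> n10 (id 4, parent=1, d 2).
Iteration 3: join on id=1 -> n35 (id 1, parent=NULL, d 3).
Iteration 4: parent is NULL; no match; recursion stops.

2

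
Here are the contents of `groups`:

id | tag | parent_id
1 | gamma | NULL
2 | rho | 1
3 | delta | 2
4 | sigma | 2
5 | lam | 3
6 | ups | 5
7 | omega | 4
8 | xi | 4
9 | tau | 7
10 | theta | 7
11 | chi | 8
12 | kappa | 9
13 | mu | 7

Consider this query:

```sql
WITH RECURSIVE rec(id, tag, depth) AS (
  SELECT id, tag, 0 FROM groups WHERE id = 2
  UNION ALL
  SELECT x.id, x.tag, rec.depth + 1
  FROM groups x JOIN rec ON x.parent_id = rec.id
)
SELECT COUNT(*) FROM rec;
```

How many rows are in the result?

Base: id=2 (rho) at depth 0.
Iteration 1: rows with parent_id in {2} -> delta (id 3, depth 1), sigma (id 4, depth 1).
Iteration 2: rows with parent_id in {3,4} -> lam (id 5, depth 2), omega (id 7, depth 2), xi (id 8, depth 2).
Iteration 3: rows with parent_id in {5,7,8} -> ups (id 6, depth 3), tau (id 9, depth 3), theta (id 10, depth 3), chi (id 11, depth 3), mu (id 13, depth 3).
Iteration 4: rows with parent_id in {6,9,10,11,13} -> kappa (id 12, depth 4).
Iteration 5: no rows with parent_id in {12}; recursion stops.
Total rows emitted: 12.

12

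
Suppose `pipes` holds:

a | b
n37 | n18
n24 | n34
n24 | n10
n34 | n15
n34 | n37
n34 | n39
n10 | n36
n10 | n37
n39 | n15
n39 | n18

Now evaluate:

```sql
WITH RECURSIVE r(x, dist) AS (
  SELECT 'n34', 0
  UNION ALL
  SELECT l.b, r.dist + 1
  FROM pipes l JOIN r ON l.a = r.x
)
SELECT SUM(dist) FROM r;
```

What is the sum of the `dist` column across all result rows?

9

Base: (n34, dist=0).
Iteration 1: edges from {n34} -> (n15, dist=1), (n37, dist=1), (n39, dist=1).
Iteration 2: edges from {n15,n37,n39} -> (n15, dist=2), (n18, dist=2) x2. [UNION ALL keeps all 3 new rows, including repeats]
Iteration 3: no outgoing edges from {n15,n18}; recursion stops.
SUM(dist) = 0 + 1 + 1 + 1 + 2 + 2 + 2 = 9.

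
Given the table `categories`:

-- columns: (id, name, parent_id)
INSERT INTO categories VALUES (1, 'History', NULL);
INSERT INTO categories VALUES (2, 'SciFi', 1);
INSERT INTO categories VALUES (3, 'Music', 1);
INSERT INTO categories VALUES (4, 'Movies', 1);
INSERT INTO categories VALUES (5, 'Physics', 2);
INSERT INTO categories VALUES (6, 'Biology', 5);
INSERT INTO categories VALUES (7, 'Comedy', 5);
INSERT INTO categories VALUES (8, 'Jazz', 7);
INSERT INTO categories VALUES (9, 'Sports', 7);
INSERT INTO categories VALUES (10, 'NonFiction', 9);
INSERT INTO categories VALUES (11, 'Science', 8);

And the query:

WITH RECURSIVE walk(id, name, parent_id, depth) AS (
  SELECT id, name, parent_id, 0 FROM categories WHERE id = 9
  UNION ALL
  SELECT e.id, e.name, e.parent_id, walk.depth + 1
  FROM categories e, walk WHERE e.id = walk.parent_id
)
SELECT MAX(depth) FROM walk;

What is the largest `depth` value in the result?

4

Base: id=9 (Sports), parent_id=7, depth 0.
Iteration 1: join on id=7 -> Comedy (id 7, parent_id=5, depth 1).
Iteration 2: join on id=5 -> Physics (id 5, parent_id=2, depth 2).
Iteration 3: join on id=2 -> SciFi (id 2, parent_id=1, depth 3).
Iteration 4: join on id=1 -> History (id 1, parent_id=NULL, depth 4).
Iteration 5: parent_id is NULL; no match; recursion stops.
depth values: 0, 1, 2, 3, 4; the maximum is 4.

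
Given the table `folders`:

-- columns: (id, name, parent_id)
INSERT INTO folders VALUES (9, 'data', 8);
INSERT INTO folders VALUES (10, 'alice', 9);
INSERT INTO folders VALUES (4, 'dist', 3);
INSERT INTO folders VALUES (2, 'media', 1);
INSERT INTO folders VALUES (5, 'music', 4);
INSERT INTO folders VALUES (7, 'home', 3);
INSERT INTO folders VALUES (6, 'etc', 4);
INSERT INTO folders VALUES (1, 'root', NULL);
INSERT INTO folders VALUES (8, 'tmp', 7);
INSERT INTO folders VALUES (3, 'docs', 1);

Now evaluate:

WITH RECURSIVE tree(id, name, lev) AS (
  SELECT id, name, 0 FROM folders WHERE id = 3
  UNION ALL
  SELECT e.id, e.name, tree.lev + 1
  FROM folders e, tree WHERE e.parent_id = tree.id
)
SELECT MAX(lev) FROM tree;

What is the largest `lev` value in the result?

Base: id=3 (docs) at lev 0.
Iteration 1: rows with parent_id in {3} -> dist (id 4, lev 1), home (id 7, lev 1).
Iteration 2: rows with parent_id in {4,7} -> music (id 5, lev 2), etc (id 6, lev 2), tmp (id 8, lev 2).
Iteration 3: rows with parent_id in {5,6,8} -> data (id 9, lev 3).
Iteration 4: rows with parent_id in {9} -> alice (id 10, lev 4).
Iteration 5: no rows with parent_id in {10}; recursion stops.
lev values: 0, 1, 1, 2, 2, 2, 3, 4; the maximum is 4.

4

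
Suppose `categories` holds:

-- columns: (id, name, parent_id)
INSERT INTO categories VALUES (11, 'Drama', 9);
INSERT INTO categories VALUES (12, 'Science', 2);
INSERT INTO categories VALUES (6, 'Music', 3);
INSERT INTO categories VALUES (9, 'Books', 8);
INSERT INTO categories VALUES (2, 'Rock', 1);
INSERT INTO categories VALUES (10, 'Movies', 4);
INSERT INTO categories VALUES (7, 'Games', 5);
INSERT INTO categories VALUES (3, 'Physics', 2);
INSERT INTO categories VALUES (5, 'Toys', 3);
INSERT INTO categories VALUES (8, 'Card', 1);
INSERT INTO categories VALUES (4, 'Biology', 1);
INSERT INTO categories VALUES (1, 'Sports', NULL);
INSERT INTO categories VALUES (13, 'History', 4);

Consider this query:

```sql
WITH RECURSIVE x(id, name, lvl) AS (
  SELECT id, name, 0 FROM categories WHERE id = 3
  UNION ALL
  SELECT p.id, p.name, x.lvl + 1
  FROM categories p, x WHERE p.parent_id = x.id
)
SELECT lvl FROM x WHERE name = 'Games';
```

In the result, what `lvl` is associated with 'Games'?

2

Base: id=3 (Physics) at lvl 0.
Iteration 1: rows with parent_id in {3} -> Toys (id 5, lvl 1), Music (id 6, lvl 1).
Iteration 2: rows with parent_id in {5,6} -> Games (id 7, lvl 2).
Iteration 3: no rows with parent_id in {7}; recursion stops.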